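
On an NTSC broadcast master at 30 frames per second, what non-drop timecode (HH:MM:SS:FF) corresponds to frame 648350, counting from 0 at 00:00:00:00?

648350 ÷ 30 = 21611 full seconds, remainder 20 frames.
21611 s = 6 h 0 min 11 s.
Timecode: 06:00:11:20.

06:00:11:20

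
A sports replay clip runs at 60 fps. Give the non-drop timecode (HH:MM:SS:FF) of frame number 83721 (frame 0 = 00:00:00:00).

83721 ÷ 60 = 1395 full seconds, remainder 21 frames.
1395 s = 0 h 23 min 15 s.
Timecode: 00:23:15:21.

00:23:15:21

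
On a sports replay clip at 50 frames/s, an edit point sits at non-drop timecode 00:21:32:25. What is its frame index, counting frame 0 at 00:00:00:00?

64625

Total seconds to the label: (0 × 3600 + 21 × 60 + 32) = 1292.
Frame index = 1292 × 50 + 25 = 64625.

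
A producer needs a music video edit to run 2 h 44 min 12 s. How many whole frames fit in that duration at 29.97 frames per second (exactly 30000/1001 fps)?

295264 frames

2 h 44 min 12 s = 9852 s.
Frames = 9852 × 30000/1001 = 295560000/1001 ≈ 295264.7353.
Complete frames: 295264.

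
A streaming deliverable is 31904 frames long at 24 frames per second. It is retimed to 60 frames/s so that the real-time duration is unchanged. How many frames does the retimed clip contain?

79760 frames

Target frames = source frames × (target rate / source rate) = 31904 × (60)/(24) = 31904 × 5/2 = 79760.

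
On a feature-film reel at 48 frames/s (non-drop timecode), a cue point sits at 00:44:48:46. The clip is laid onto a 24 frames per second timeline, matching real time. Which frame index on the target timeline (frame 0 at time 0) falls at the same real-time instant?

Source frame index: (0×3600 + 44×60 + 48) × 48 + 46 = 129070.
Real time: 129070 / (48) = 64535/24 s.
Target frame: (64535/24) × (24) = 64535.

frame 64535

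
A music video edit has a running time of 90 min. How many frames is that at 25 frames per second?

90 min = 5400 s.
Frames = 5400 × 25 = 135000.

135000 frames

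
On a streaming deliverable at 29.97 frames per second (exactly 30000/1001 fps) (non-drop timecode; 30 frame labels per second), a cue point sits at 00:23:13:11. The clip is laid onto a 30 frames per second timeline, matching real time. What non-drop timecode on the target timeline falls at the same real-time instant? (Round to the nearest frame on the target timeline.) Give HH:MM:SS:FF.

Source frame index: (0×3600 + 23×60 + 13) × 30 + 11 = 41801.
Real time: 41801 / (30000/1001) = 41842801/30000 s.
Target frame: (41842801/30000) × (30) = 41842801/1000 ≈ 41842.801 → 41843.
At 30 labels/s: frame 41843 → 00:23:14:23.

00:23:14:23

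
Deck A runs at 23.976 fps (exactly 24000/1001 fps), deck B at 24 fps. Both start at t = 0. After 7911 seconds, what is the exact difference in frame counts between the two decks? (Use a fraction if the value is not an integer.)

A emits 24000/1001 × 7911 = 189864000/1001 frames; B emits 24 × 7911 = 189864.
Difference = 189864/1001 frames (≈ 189.6743); B is ahead of A.

189864/1001 frames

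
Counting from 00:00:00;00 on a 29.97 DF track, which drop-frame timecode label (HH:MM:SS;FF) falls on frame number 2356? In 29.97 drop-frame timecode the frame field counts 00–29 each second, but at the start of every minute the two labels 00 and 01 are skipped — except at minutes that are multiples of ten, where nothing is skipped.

00:01:18;18

Ten DF minutes hold 17982 frames, so frame 2356 lies in block 0 (frames 0–17981) with 2356 frames into that block.
The block's first minute is 1800 frames and the rest 1798 each; 2356 frames reaches minute 1, so 0 × 18 + 1 × 2 = 2 labels have been skipped so far.
Adding those back, label number 2356 + 2 = 2358 at 30 labels/s is 78 s + 18 f = 0 h 1 min 18 s frame 18, i.e. 00:01:18;18.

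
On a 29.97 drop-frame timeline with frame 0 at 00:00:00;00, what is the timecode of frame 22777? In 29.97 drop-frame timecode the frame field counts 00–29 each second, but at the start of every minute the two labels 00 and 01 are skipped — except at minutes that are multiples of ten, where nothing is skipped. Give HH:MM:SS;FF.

Each 10-minute DF block holds 10 × 60 × 30 − 9 × 2 = 17982 frames. 22777 ÷ 17982 → 1 full block, remainder 4795.
Within the partial block the first minute is 1800 frames and each further minute 1798, so 2 further minute boundaries passed. Total skipped labels = 18 × 1 + 2 × 2 = 22.
Non-drop label index = 22777 + 22 = 22799; at 30 labels/s that is 00:12:39:29, i.e. DF 00:12:39;29.

00:12:39;29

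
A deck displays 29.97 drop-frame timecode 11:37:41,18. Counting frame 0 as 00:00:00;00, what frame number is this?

Complete 10-minute blocks: 69, each 17982 frames → 1240758.
Remaining 7 whole minutes in the current block: 1800 + 6 × 1798 = 12588 frames.
Within the current minute: 41 × 30 + 18 − 2 = 1246 (labels ;00/;01 skipped at this minute). Total = 1240758 + 12588 + 1246 = 1254592.

1254592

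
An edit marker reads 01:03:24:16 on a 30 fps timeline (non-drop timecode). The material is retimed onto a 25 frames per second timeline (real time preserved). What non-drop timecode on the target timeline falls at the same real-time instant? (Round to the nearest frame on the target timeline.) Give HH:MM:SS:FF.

01:03:24:13

Source frame index: (1×3600 + 3×60 + 24) × 30 + 16 = 114136.
Real time: 114136 / (30) = 57068/15 s.
Target frame: (57068/15) × (25) = 285340/3 ≈ 95113.333 → 95113.
At 25 labels/s: frame 95113 → 01:03:24:13.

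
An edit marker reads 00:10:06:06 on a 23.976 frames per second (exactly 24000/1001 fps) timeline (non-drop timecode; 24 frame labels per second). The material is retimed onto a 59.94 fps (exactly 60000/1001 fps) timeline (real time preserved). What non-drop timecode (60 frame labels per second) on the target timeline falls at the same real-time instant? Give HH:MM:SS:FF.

00:10:06:15

Source frame index: (0×3600 + 10×60 + 6) × 24 + 6 = 14550.
Real time: 14550 / (24000/1001) = 97097/160 s.
Target frame: (97097/160) × (60000/1001) = 36375.
At 60 labels/s: frame 36375 → 00:10:06:15.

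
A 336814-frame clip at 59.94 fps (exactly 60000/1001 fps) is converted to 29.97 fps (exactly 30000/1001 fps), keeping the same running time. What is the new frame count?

Target frames = source frames × (target rate / source rate) = 336814 × (30000/1001)/(60000/1001) = 336814 × 1/2 = 168407.

168407 frames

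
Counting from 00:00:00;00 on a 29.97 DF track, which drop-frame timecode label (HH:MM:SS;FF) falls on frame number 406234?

Ten DF minutes hold 17982 frames, so frame 406234 lies in block 22 (frames 395604–413585) with 10630 frames into that block.
The block's first minute is 1800 frames and the rest 1798 each; 10630 frames reaches minute 5, so 22 × 18 + 5 × 2 = 406 labels have been skipped so far.
Adding those back, label number 406234 + 406 = 406640 at 30 labels/s is 13554 s + 20 f = 3 h 45 min 54 s frame 20, i.e. 03:45:54;20.

03:45:54;20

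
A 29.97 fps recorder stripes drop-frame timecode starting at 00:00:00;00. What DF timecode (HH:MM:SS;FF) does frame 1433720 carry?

13:17:18;16

Each 10-minute DF block holds 10 × 60 × 30 − 9 × 2 = 17982 frames. 1433720 ÷ 17982 → 79 full blocks, remainder 13142.
Within the partial block the first minute is 1800 frames and each further minute 1798, so 7 further minute boundaries passed. Total skipped labels = 18 × 79 + 2 × 7 = 1436.
Non-drop label index = 1433720 + 1436 = 1435156; at 30 labels/s that is 13:17:18:16, i.e. DF 13:17:18;16.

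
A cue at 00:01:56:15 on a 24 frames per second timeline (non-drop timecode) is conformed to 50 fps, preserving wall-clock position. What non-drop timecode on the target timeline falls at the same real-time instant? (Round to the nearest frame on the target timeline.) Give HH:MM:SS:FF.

Source frame index: (0×3600 + 1×60 + 56) × 24 + 15 = 2799.
Real time: 2799 / (24) = 933/8 s.
Target frame: (933/8) × (50) = 23325/4 ≈ 5831.250 → 5831.
At 50 labels/s: frame 5831 → 00:01:56:31.

00:01:56:31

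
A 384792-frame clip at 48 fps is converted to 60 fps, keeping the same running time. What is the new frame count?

480990 frames

Frames at target rate = 384792 × (60) / (48) = 480990.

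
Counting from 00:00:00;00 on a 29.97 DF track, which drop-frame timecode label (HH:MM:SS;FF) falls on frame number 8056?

Each 10-minute DF block holds 10 × 60 × 30 − 9 × 2 = 17982 frames. 8056 ÷ 17982 → 0 full blocks, remainder 8056.
Within the partial block the first minute is 1800 frames and each further minute 1798, so 4 further minute boundaries passed. Total skipped labels = 18 × 0 + 2 × 4 = 8.
Non-drop label index = 8056 + 8 = 8064; at 30 labels/s that is 00:04:28:24, i.e. DF 00:04:28;24.

00:04:28;24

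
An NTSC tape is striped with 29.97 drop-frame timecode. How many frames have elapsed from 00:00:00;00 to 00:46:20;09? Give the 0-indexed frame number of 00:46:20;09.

83325

Complete 10-minute blocks: 4, each 17982 frames → 71928.
Remaining 6 whole minutes in the current block: 1800 + 5 × 1798 = 10790 frames.
Within the current minute: 20 × 30 + 9 − 2 = 607 (labels ;00/;01 skipped at this minute). Total = 71928 + 10790 + 607 = 83325.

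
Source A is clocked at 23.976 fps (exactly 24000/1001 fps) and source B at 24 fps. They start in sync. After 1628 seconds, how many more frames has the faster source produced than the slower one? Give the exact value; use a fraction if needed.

A emits 24000/1001 × 1628 = 3552000/91 frames; B emits 24 × 1628 = 39072.
Difference = 3552/91 frames (≈ 39.0330); B is ahead of A.

3552/91 frames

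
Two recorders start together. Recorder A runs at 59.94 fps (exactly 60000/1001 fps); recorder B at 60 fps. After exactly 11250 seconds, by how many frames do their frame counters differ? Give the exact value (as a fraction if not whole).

675000/1001 frames

A emits 60000/1001 × 11250 = 675000000/1001 frames; B emits 60 × 11250 = 675000.
Difference = 675000/1001 frames (≈ 674.3257); B is ahead of A.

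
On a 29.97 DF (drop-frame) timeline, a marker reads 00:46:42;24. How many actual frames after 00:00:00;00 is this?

84000

As if non-drop at 30 labels/s: (0 × 3600 + 46 × 60 + 42) × 30 + 24 = 84084.
Minute boundaries passed: 46; those not divisible by 10: 46 − 4 = 42; dropped labels = 2 × 42 = 84.
Actual frame index = 84084 − 84 = 84000.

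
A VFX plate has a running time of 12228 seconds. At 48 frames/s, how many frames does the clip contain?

586944 frames

Frames = 12228 × 48 = 586944.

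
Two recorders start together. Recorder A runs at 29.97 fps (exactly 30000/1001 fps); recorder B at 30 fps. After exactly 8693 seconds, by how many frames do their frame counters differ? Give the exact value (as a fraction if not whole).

260790/1001 frames

A emits 30000/1001 × 8693 = 260790000/1001 frames; B emits 30 × 8693 = 260790.
Difference = 260790/1001 frames (≈ 260.5295); B is ahead of A.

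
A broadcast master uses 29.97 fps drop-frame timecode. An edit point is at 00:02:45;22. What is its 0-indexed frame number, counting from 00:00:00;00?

As if non-drop at 30 labels/s: (0 × 3600 + 2 × 60 + 45) × 30 + 22 = 4972.
Minute boundaries passed: 2; those not divisible by 10: 2 − 0 = 2; dropped labels = 2 × 2 = 4.
Actual frame index = 4972 − 4 = 4968.

4968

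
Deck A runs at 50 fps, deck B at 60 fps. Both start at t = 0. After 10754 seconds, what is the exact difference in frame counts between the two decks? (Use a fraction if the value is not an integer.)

A emits 50 × 10754 = 537700 frames; B emits 60 × 10754 = 645240.
Difference = 107540 frames; B is ahead of A.

107540 frames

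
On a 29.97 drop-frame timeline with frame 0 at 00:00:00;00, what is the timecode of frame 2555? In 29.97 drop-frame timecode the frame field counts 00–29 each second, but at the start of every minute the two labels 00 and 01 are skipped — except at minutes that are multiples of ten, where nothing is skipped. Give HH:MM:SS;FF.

Each 10-minute DF block holds 10 × 60 × 30 − 9 × 2 = 17982 frames. 2555 ÷ 17982 → 0 full blocks, remainder 2555.
Within the partial block the first minute is 1800 frames and each further minute 1798, so 1 further minute boundary passed. Total skipped labels = 18 × 0 + 2 × 1 = 2.
Non-drop label index = 2555 + 2 = 2557; at 30 labels/s that is 00:01:25:07, i.e. DF 00:01:25;07.

00:01:25;07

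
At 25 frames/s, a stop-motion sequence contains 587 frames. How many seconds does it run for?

23.48 seconds

Running time = 587 / (25) = 23.48 s.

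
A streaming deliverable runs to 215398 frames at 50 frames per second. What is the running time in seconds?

4307.96 seconds

Running time = 215398 / (50) = 4307.96 s.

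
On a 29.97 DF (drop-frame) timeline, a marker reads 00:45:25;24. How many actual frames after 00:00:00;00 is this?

Complete 10-minute blocks: 4, each 17982 frames → 71928.
Remaining 5 whole minutes in the current block: 1800 + 4 × 1798 = 8992 frames.
Within the current minute: 25 × 30 + 24 − 2 = 772 (labels ;00/;01 skipped at this minute). Total = 71928 + 8992 + 772 = 81692.

81692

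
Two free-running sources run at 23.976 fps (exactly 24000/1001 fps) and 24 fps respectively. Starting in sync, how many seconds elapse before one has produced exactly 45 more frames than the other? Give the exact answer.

The gap grows by |24 − 24000/1001| = 24/1001 frames per second.
Time for a 45-frame gap: 45 ÷ (24/1001) = 1876.875 s.

1876.875 seconds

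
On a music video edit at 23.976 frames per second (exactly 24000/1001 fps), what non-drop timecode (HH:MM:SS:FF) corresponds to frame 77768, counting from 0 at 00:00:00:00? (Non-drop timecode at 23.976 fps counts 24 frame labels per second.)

77768 ÷ 24 = 3240 full seconds, remainder 8 frames.
3240 s = 0 h 54 min 0 s.
Timecode: 00:54:00:08.

00:54:00:08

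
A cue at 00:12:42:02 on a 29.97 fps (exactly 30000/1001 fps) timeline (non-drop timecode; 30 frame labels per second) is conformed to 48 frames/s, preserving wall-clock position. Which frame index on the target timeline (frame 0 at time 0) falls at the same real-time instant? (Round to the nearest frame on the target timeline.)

frame 36616

Source frame index: (0×3600 + 12×60 + 42) × 30 + 2 = 22862.
Real time: 22862 / (30000/1001) = 11442431/15000 s.
Target frame: (11442431/15000) × (48) = 22884862/625 ≈ 36615.779 → 36616.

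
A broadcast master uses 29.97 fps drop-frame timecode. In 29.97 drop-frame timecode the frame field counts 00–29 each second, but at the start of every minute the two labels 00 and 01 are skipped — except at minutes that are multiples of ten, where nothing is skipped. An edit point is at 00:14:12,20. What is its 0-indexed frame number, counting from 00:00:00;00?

25554

As if non-drop at 30 labels/s: (0 × 3600 + 14 × 60 + 12) × 30 + 20 = 25580.
Minute boundaries passed: 14; those not divisible by 10: 14 − 1 = 13; dropped labels = 2 × 13 = 26.
Actual frame index = 25580 − 26 = 25554.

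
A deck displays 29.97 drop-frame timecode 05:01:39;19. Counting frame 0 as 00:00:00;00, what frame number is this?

542447

Complete 10-minute blocks: 30, each 17982 frames → 539460.
Remaining 1 whole minute in the current block: 1800 + 0 × 1798 = 1800 frames.
Within the current minute: 39 × 30 + 19 − 2 = 1187 (labels ;00/;01 skipped at this minute). Total = 539460 + 1800 + 1187 = 542447.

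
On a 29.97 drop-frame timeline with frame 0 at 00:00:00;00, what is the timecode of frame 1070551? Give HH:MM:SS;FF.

Ten DF minutes hold 17982 frames, so frame 1070551 lies in block 59 (frames 1060938–1078919) with 9613 frames into that block.
The block's first minute is 1800 frames and the rest 1798 each; 9613 frames reaches minute 5, so 59 × 18 + 5 × 2 = 1072 labels have been skipped so far.
Adding those back, label number 1070551 + 1072 = 1071623 at 30 labels/s is 35720 s + 23 f = 9 h 55 min 20 s frame 23, i.e. 09:55:20;23.

09:55:20;23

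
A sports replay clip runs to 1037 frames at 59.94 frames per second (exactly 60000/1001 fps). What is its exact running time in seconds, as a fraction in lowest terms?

1038037/60000 seconds

Running time = 1037 ÷ (60000/1001) = 1037 × 1001/60000 = 1038037/60000 s.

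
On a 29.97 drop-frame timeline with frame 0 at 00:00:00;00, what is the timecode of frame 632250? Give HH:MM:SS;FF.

05:51:36;02

Each 10-minute DF block holds 10 × 60 × 30 − 9 × 2 = 17982 frames. 632250 ÷ 17982 → 35 full blocks, remainder 2880.
Within the partial block the first minute is 1800 frames and each further minute 1798, so 1 further minute boundary passed. Total skipped labels = 18 × 35 + 2 × 1 = 632.
Non-drop label index = 632250 + 632 = 632882; at 30 labels/s that is 05:51:36:02, i.e. DF 05:51:36;02.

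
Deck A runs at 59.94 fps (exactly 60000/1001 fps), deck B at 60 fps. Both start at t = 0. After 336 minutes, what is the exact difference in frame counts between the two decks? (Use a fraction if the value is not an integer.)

336 min = 20160 s.
A emits 60000/1001 × 20160 = 172800000/143 frames; B emits 60 × 20160 = 1209600.
Difference = 172800/143 frames (≈ 1208.3916); B is ahead of A.

172800/143 frames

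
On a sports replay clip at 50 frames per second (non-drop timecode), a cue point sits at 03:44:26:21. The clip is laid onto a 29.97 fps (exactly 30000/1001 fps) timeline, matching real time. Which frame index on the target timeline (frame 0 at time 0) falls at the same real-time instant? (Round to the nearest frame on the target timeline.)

Source frame index: (3×3600 + 44×60 + 26) × 50 + 21 = 673321.
Real time: 673321 / (50) = 673321/50 s.
Target frame: (673321/50) × (30000/1001) = 36726600/91 ≈ 403589.011 → 403589.

frame 403589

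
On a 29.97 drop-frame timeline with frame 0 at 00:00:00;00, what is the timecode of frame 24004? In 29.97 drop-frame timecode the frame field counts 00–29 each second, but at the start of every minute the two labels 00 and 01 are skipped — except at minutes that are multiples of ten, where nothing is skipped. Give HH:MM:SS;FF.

00:13:20;28

Each 10-minute DF block holds 10 × 60 × 30 − 9 × 2 = 17982 frames. 24004 ÷ 17982 → 1 full block, remainder 6022.
Within the partial block the first minute is 1800 frames and each further minute 1798, so 3 further minute boundaries passed. Total skipped labels = 18 × 1 + 2 × 3 = 24.
Non-drop label index = 24004 + 24 = 24028; at 30 labels/s that is 00:13:20:28, i.e. DF 00:13:20;28.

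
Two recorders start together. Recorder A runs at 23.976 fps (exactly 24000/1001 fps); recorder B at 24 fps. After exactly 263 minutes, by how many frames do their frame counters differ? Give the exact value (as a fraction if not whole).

263 min = 15780 s.
A emits 24000/1001 × 15780 = 378720000/1001 frames; B emits 24 × 15780 = 378720.
Difference = 378720/1001 frames (≈ 378.3417); B is ahead of A.

378720/1001 frames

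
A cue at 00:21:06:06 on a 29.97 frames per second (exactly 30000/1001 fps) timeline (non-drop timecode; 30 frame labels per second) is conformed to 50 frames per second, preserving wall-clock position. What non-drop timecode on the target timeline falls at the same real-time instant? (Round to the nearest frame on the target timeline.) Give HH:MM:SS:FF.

Source frame index: (0×3600 + 21×60 + 6) × 30 + 6 = 37986.
Real time: 37986 / (30000/1001) = 6337331/5000 s.
Target frame: (6337331/5000) × (50) = 6337331/100 ≈ 63373.310 → 63373.
At 50 labels/s: frame 63373 → 00:21:07:23.

00:21:07:23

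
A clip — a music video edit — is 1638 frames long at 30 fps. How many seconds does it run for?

Running time = 1638 / (30) = 54.6 s.

54.6 seconds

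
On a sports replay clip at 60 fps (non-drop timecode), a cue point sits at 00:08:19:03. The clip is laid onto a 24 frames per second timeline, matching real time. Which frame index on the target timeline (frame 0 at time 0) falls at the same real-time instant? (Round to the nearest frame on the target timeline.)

frame 11977

Source frame index: (0×3600 + 8×60 + 19) × 60 + 3 = 29943.
Real time: 29943 / (60) = 9981/20 s.
Target frame: (9981/20) × (24) = 59886/5 ≈ 11977.200 → 11977.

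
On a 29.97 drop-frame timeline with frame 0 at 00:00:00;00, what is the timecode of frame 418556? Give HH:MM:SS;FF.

Each 10-minute DF block holds 10 × 60 × 30 − 9 × 2 = 17982 frames. 418556 ÷ 17982 → 23 full blocks, remainder 4970.
Within the partial block the first minute is 1800 frames and each further minute 1798, so 2 further minute boundaries passed. Total skipped labels = 18 × 23 + 2 × 2 = 418.
Non-drop label index = 418556 + 418 = 418974; at 30 labels/s that is 03:52:45:24, i.e. DF 03:52:45;24.

03:52:45;24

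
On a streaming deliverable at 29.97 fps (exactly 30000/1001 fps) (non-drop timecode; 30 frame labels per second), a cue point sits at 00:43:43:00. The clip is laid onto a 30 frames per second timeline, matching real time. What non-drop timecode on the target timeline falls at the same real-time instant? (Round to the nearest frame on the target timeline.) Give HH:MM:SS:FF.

00:43:45:19

Source frame index: (0×3600 + 43×60 + 43) × 30 + 0 = 78690.
Real time: 78690 / (30000/1001) = 2625623/1000 s.
Target frame: (2625623/1000) × (30) = 7876869/100 ≈ 78768.690 → 78769.
At 30 labels/s: frame 78769 → 00:43:45:19.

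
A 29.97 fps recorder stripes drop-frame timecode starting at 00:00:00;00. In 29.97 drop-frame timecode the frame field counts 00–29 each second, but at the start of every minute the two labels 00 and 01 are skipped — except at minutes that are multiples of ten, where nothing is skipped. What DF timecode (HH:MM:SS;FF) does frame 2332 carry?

Each 10-minute DF block holds 10 × 60 × 30 − 9 × 2 = 17982 frames. 2332 ÷ 17982 → 0 full blocks, remainder 2332.
Within the partial block the first minute is 1800 frames and each further minute 1798, so 1 further minute boundary passed. Total skipped labels = 18 × 0 + 2 × 1 = 2.
Non-drop label index = 2332 + 2 = 2334; at 30 labels/s that is 00:01:17:24, i.e. DF 00:01:17;24.

00:01:17;24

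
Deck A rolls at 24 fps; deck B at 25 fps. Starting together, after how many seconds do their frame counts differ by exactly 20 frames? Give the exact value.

20 seconds

The gap grows by |25 − 24| = 1 frame per second.
Time for a 20-frame gap: 20 ÷ (1) = 20 s.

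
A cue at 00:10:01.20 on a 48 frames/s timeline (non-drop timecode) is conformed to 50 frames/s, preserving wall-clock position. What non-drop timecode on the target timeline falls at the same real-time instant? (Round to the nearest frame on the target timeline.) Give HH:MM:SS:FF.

Source frame index: (0×3600 + 10×60 + 1) × 48 + 20 = 28868.
Real time: 28868 / (48) = 7217/12 s.
Target frame: (7217/12) × (50) = 180425/6 ≈ 30070.833 → 30071.
At 50 labels/s: frame 30071 → 00:10:01:21.

00:10:01:21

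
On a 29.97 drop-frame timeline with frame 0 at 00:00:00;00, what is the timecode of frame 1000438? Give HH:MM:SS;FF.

Each 10-minute DF block holds 10 × 60 × 30 − 9 × 2 = 17982 frames. 1000438 ÷ 17982 → 55 full blocks, remainder 11428.
Within the partial block the first minute is 1800 frames and each further minute 1798, so 6 further minute boundaries passed. Total skipped labels = 18 × 55 + 2 × 6 = 1002.
Non-drop label index = 1000438 + 1002 = 1001440; at 30 labels/s that is 09:16:21:10, i.e. DF 09:16:21;10.

09:16:21;10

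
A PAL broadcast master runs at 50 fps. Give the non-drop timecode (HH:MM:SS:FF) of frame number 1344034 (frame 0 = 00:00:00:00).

1344034 ÷ 50 = 26880 full seconds, remainder 34 frames.
26880 s = 7 h 28 min 0 s.
Timecode: 07:28:00:34.

07:28:00:34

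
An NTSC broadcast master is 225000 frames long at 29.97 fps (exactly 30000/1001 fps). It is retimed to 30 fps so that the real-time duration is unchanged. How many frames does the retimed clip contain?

Target frames = source frames × (target rate / source rate) = 225000 × (30)/(30000/1001) = 225000 × 1001/1000 = 225225.

225225 frames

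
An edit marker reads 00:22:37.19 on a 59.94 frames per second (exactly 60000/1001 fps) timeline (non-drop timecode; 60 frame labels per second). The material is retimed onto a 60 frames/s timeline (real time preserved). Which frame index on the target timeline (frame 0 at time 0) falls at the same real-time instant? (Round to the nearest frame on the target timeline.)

frame 81520

Source frame index: (0×3600 + 22×60 + 37) × 60 + 19 = 81439.
Real time: 81439 / (60000/1001) = 81520439/60000 s.
Target frame: (81520439/60000) × (60) = 81520439/1000 ≈ 81520.439 → 81520.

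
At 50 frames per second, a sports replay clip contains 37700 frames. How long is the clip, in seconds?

Running time = 37700 / (50) = 754 s.

754 seconds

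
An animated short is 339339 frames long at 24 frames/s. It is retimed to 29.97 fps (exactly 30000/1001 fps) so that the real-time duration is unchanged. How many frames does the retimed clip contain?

Target frames = source frames × (target rate / source rate) = 339339 × (30000/1001)/(24) = 339339 × 1250/1001 = 423750.

423750 frames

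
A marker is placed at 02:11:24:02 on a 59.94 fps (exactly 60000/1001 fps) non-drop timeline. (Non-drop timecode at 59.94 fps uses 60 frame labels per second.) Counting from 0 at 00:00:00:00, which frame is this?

473042

Total seconds to the label: (2 × 3600 + 11 × 60 + 24) = 7884.
Frame index = 7884 × 60 + 2 = 473042.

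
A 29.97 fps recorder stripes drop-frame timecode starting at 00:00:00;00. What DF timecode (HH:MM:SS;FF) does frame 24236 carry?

00:13:28;20

Ten DF minutes hold 17982 frames, so frame 24236 lies in block 1 (frames 17982–35963) with 6254 frames into that block.
The block's first minute is 1800 frames and the rest 1798 each; 6254 frames reaches minute 3, so 1 × 18 + 3 × 2 = 24 labels have been skipped so far.
Adding those back, label number 24236 + 24 = 24260 at 30 labels/s is 808 s + 20 f = 0 h 13 min 28 s frame 20, i.e. 00:13:28;20.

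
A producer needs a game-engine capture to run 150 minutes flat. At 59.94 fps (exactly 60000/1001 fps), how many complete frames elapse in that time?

150 min = 9000 s.
Frames = 9000 × 60000/1001 = 540000000/1001 ≈ 539460.5395.
Complete frames: 539460.

539460 frames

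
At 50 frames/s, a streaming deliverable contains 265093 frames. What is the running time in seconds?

5301.86 seconds

Running time = 265093 / (50) = 5301.86 s.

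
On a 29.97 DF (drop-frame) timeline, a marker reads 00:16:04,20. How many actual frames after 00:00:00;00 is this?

Complete 10-minute blocks: 1, each 17982 frames → 17982.
Remaining 6 whole minutes in the current block: 1800 + 5 × 1798 = 10790 frames.
Within the current minute: 4 × 30 + 20 − 2 = 138 (labels ;00/;01 skipped at this minute). Total = 17982 + 10790 + 138 = 28910.

28910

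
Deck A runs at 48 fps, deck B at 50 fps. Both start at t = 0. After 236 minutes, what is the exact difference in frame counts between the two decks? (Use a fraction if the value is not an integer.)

28320 frames

236 min = 14160 s.
A emits 48 × 14160 = 679680 frames; B emits 50 × 14160 = 708000.
Difference = 28320 frames; B is ahead of A.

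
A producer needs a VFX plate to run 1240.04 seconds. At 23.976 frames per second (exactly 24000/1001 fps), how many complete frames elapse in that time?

29731 frames

Frames = 1240.04 × 24000/1001 = 29760960/1001 ≈ 29731.2288.
Complete frames: 29731.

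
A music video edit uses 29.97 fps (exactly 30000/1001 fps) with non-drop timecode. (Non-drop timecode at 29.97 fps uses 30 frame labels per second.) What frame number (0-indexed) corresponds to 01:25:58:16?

Total seconds to the label: (1 × 3600 + 25 × 60 + 58) = 5158.
Frame index = 5158 × 30 + 16 = 154756.

frame 154756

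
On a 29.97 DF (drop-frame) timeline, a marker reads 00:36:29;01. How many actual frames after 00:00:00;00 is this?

Complete 10-minute blocks: 3, each 17982 frames → 53946.
Remaining 6 whole minutes in the current block: 1800 + 5 × 1798 = 10790 frames.
Within the current minute: 29 × 30 + 1 − 2 = 869 (labels ;00/;01 skipped at this minute). Total = 53946 + 10790 + 869 = 65605.

65605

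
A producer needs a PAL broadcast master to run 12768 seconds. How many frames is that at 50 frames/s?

638400 frames

Frames = 12768 × 50 = 638400.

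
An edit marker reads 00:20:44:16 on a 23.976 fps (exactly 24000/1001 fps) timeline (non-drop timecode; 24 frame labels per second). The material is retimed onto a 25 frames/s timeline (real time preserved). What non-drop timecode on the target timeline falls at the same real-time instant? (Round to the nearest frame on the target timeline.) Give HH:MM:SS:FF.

00:20:45:23

Source frame index: (0×3600 + 20×60 + 44) × 24 + 16 = 29872.
Real time: 29872 / (24000/1001) = 1868867/1500 s.
Target frame: (1868867/1500) × (25) = 1868867/60 ≈ 31147.783 → 31148.
At 25 labels/s: frame 31148 → 00:20:45:23.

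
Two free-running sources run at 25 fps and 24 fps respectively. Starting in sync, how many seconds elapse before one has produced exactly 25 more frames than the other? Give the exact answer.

25 seconds

The gap grows by |24 − 25| = 1 frame per second.
Time for a 25-frame gap: 25 ÷ (1) = 25 s.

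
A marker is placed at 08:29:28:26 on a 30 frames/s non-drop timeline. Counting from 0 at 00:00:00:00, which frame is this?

Total seconds to the label: (8 × 3600 + 29 × 60 + 28) = 30568.
Frame index = 30568 × 30 + 26 = 917066.

frame 917066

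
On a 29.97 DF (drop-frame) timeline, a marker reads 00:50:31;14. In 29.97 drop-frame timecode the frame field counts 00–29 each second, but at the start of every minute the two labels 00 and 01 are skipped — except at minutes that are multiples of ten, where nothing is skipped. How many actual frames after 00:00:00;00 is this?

90854

Complete 10-minute blocks: 5, each 17982 frames → 89910.
Remaining 0 whole minutes in the current block: 0 frames.
Within the current minute: 31 × 30 + 14 = 944. Total = 89910 + 0 + 944 = 90854.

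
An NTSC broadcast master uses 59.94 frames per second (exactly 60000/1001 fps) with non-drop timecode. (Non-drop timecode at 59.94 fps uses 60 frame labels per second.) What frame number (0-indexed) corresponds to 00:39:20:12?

Total seconds to the label: (0 × 3600 + 39 × 60 + 20) = 2360.
Frame index = 2360 × 60 + 12 = 141612.

frame 141612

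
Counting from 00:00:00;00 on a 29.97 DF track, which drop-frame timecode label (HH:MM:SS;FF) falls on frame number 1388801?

12:52:19;21

Each 10-minute DF block holds 10 × 60 × 30 − 9 × 2 = 17982 frames. 1388801 ÷ 17982 → 77 full blocks, remainder 4187.
Within the partial block the first minute is 1800 frames and each further minute 1798, so 2 further minute boundaries passed. Total skipped labels = 18 × 77 + 2 × 2 = 1390.
Non-drop label index = 1388801 + 1390 = 1390191; at 30 labels/s that is 12:52:19:21, i.e. DF 12:52:19;21.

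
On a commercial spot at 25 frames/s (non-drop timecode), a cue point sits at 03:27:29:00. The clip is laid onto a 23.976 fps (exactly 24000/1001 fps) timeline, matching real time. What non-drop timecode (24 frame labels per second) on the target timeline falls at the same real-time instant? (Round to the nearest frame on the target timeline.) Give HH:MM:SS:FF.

03:27:16:14

Source frame index: (3×3600 + 27×60 + 29) × 25 + 0 = 311225.
Real time: 311225 / (25) = 12449 s.
Target frame: (12449) × (24000/1001) = 298776000/1001 ≈ 298477.522 → 298478.
At 24 labels/s: frame 298478 → 03:27:16:14.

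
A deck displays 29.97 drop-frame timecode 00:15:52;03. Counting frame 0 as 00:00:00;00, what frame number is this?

As if non-drop at 30 labels/s: (0 × 3600 + 15 × 60 + 52) × 30 + 3 = 28563.
Minute boundaries passed: 15; those not divisible by 10: 15 − 1 = 14; dropped labels = 2 × 14 = 28.
Actual frame index = 28563 − 28 = 28535.

28535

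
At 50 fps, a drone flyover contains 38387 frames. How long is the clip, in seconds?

767.74 seconds

Running time = 38387 / (50) = 767.74 s.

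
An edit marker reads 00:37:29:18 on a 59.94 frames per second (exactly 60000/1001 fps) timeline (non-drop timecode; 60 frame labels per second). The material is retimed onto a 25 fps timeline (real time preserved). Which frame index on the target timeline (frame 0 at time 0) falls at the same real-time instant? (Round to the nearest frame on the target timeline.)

Source frame index: (0×3600 + 37×60 + 29) × 60 + 18 = 134958.
Real time: 134958 / (60000/1001) = 22515493/10000 s.
Target frame: (22515493/10000) × (25) = 22515493/400 ≈ 56288.732 → 56289.

frame 56289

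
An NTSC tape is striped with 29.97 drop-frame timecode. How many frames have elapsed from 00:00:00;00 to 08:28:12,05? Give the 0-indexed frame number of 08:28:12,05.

As if non-drop at 30 labels/s: (8 × 3600 + 28 × 60 + 12) × 30 + 5 = 914765.
Minute boundaries passed: 508; those not divisible by 10: 508 − 50 = 458; dropped labels = 2 × 458 = 916.
Actual frame index = 914765 − 916 = 913849.

913849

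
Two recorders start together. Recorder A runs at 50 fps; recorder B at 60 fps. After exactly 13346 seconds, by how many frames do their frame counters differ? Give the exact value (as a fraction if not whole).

133460 frames

A emits 50 × 13346 = 667300 frames; B emits 60 × 13346 = 800760.
Difference = 133460 frames; B is ahead of A.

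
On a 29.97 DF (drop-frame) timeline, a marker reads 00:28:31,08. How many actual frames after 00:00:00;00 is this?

51286

Complete 10-minute blocks: 2, each 17982 frames → 35964.
Remaining 8 whole minutes in the current block: 1800 + 7 × 1798 = 14386 frames.
Within the current minute: 31 × 30 + 8 − 2 = 936 (labels ;00/;01 skipped at this minute). Total = 35964 + 14386 + 936 = 51286.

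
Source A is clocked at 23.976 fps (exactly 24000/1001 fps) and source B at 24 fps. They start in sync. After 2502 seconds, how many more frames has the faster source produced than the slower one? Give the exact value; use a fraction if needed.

60048/1001 frames

A emits 24000/1001 × 2502 = 60048000/1001 frames; B emits 24 × 2502 = 60048.
Difference = 60048/1001 frames (≈ 59.9880); B is ahead of A.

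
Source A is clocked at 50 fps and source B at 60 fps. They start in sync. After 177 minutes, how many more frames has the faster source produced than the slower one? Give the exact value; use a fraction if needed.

106200 frames

177 min = 10620 s.
A emits 50 × 10620 = 531000 frames; B emits 60 × 10620 = 637200.
Difference = 106200 frames; B is ahead of A.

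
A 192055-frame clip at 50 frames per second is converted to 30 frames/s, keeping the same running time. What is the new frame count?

115233 frames

Frames at target rate = 192055 × (30) / (50) = 115233.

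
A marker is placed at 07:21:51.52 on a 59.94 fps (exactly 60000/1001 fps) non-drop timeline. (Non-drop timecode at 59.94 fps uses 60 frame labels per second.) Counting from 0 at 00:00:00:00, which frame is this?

Total seconds to the label: (7 × 3600 + 21 × 60 + 51) = 26511.
Frame index = 26511 × 60 + 52 = 1590712.

frame 1590712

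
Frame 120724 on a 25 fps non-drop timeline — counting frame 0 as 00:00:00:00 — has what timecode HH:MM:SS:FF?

01:20:28:24

120724 ÷ 25 = 4828 full seconds, remainder 24 frames.
4828 s = 1 h 20 min 28 s.
Timecode: 01:20:28:24.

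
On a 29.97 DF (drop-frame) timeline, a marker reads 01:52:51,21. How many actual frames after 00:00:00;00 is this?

202949

As if non-drop at 30 labels/s: (1 × 3600 + 52 × 60 + 51) × 30 + 21 = 203151.
Minute boundaries passed: 112; those not divisible by 10: 112 − 11 = 101; dropped labels = 2 × 101 = 202.
Actual frame index = 203151 − 202 = 202949.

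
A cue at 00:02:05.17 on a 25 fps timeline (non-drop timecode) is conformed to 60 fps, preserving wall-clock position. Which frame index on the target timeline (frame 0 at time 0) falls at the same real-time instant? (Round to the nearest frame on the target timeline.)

Source frame index: (0×3600 + 2×60 + 5) × 25 + 17 = 3142.
Real time: 3142 / (25) = 3142/25 s.
Target frame: (3142/25) × (60) = 37704/5 ≈ 7540.800 → 7541.

frame 7541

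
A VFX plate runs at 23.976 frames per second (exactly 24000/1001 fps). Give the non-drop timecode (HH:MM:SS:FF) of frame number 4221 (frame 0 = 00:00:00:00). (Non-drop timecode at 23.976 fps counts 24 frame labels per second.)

4221 ÷ 24 = 175 full seconds, remainder 21 frames.
175 s = 0 h 2 min 55 s.
Timecode: 00:02:55:21.

00:02:55:21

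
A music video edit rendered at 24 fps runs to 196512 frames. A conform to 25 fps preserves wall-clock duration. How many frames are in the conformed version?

Target frames = source frames × (target rate / source rate) = 196512 × (25)/(24) = 196512 × 25/24 = 204700.

204700 frames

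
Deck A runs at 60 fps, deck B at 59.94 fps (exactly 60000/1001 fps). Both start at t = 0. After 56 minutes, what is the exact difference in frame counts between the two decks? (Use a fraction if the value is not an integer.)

56 min = 3360 s.
A emits 60 × 3360 = 201600 frames; B emits 60000/1001 × 3360 = 28800000/143.
Difference = 28800/143 frames (≈ 201.3986); B is behind A.

28800/143 frames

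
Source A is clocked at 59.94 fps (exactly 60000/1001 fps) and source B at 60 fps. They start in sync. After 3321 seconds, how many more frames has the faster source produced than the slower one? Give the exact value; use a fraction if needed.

199260/1001 frames

A emits 60000/1001 × 3321 = 199260000/1001 frames; B emits 60 × 3321 = 199260.
Difference = 199260/1001 frames (≈ 199.0609); B is ahead of A.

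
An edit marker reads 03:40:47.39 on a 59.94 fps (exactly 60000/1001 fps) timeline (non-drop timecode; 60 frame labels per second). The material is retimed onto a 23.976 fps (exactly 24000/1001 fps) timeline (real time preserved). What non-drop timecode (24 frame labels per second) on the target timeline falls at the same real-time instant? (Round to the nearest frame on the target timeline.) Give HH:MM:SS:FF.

03:40:47:16

Source frame index: (3×3600 + 40×60 + 47) × 60 + 39 = 794859.
Real time: 794859 / (60000/1001) = 265217953/20000 s.
Target frame: (265217953/20000) × (24000/1001) = 1589718/5 ≈ 317943.600 → 317944.
At 24 labels/s: frame 317944 → 03:40:47:16.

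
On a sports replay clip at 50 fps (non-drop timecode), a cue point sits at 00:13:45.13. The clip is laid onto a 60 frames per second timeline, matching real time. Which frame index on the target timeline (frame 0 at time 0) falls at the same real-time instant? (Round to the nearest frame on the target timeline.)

Source frame index: (0×3600 + 13×60 + 45) × 50 + 13 = 41263.
Real time: 41263 / (50) = 41263/50 s.
Target frame: (41263/50) × (60) = 247578/5 ≈ 49515.600 → 49516.

frame 49516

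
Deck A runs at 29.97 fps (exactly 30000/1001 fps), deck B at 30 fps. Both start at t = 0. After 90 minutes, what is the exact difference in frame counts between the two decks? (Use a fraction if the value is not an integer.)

162000/1001 frames

90 min = 5400 s.
A emits 30000/1001 × 5400 = 162000000/1001 frames; B emits 30 × 5400 = 162000.
Difference = 162000/1001 frames (≈ 161.8382); B is ahead of A.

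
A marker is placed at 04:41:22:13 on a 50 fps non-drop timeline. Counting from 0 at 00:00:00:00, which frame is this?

frame 844113

Total seconds to the label: (4 × 3600 + 41 × 60 + 22) = 16882.
Frame index = 16882 × 50 + 13 = 844113.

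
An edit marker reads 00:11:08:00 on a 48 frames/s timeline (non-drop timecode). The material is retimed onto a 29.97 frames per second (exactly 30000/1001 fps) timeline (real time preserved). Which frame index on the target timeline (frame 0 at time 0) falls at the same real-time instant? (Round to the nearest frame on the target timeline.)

Source frame index: (0×3600 + 11×60 + 8) × 48 + 0 = 32064.
Real time: 32064 / (48) = 668 s.
Target frame: (668) × (30000/1001) = 20040000/1001 ≈ 20019.980 → 20020.

frame 20020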